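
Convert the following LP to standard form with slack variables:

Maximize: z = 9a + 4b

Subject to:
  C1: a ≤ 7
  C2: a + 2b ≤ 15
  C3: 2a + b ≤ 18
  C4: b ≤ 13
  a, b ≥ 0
max z = 9a + 4b

s.t.
  a + s1 = 7
  a + 2b + s2 = 15
  2a + b + s3 = 18
  b + s4 = 13
  a, b, s1, s2, s3, s4 ≥ 0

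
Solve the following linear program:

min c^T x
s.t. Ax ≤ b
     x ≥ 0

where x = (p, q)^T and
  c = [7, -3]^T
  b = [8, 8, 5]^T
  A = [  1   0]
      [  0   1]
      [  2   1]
Each vertex is the intersection of two constraint boundaries that also satisfies all remaining constraints:
  p = 0 and q = 0 → (0, 0)
  2p + q = 5 and q = 0 → (2.5, 0)
  2p + q = 5 and p = 0 → (0, 5)

Evaluating z = 7p - 3q at each vertex:
  (0, 0): z = 0
  (2.5, 0): z = 17.5
  (0, 5): z = -15

The minimum is at (0, 5) with z = -15.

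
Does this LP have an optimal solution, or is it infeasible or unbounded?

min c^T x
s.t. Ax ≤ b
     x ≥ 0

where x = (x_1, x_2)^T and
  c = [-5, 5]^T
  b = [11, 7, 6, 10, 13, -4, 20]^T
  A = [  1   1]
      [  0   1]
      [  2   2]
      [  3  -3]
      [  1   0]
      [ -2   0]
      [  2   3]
The point (3, 0) satisfies every constraint, so the LP is feasible; the constraints give x_1 ≤ 13 and x_2 ≤ 7, which with x_1, x_2 ≥ 0 keep the feasible region inside a bounded box. A feasible, bounded LP attains a finite optimum at a vertex.

The LP has an optimal solution: (3, 0) with z = -15.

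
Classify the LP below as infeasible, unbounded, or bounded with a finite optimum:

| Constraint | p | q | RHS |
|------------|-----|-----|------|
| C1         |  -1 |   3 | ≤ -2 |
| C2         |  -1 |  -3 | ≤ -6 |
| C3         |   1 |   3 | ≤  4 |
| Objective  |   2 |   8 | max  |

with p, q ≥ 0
C3 requires p + 3q ≤ 4, while C2 (-p - 3q ≤ -6) is equivalent to p + 3q ≥ 6. Together they would need 6 ≤ p + 3q ≤ 4, which is impossible since 6 > 4. No point satisfies all constraints.

Infeasible — the constraint set is empty.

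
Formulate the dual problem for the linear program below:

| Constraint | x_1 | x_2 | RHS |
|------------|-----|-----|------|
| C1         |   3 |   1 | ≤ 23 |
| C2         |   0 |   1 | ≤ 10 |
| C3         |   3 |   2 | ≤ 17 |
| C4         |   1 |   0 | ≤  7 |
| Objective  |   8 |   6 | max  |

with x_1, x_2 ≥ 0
Minimize: z = 23y1 + 10y2 + 17y3 + 7y4

Subject to:
  C1: -3y1 - 3y3 - y4 ≤ -8
  C2: -y1 - y2 - 2y3 ≤ -6
  y1, y2, y3, y4 ≥ 0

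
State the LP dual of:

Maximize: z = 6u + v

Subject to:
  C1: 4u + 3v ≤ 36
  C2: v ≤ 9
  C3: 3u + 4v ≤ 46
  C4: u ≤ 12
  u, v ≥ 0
Minimize: z = 36y1 + 9y2 + 46y3 + 12y4

Subject to:
  C1: -4y1 - 3y3 - y4 ≤ -6
  C2: -3y1 - y2 - 4y3 ≤ -1
  y1, y2, y3, y4 ≥ 0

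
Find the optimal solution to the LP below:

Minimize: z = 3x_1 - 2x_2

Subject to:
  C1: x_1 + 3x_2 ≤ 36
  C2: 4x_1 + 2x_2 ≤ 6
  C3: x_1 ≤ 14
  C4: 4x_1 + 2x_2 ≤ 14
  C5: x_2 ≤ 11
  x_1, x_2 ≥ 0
Each vertex is the intersection of two constraint boundaries that also satisfies all remaining constraints:
  x_1 = 0 and x_2 = 0 → (0, 0)
  4x_1 + 2x_2 = 6 and x_2 = 0 → (1.5, 0)
  4x_1 + 2x_2 = 6 and x_1 = 0 → (0, 3)

Evaluating z = 3x_1 - 2x_2 at each vertex:
  (0, 0): z = 0
  (1.5, 0): z = 4.5
  (0, 3): z = -6

The minimum is at (0, 3) with z = -6.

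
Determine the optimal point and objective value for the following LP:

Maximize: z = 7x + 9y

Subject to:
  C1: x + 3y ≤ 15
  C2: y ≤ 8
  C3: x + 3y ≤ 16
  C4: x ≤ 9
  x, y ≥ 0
x = 9, y = 2, z = 81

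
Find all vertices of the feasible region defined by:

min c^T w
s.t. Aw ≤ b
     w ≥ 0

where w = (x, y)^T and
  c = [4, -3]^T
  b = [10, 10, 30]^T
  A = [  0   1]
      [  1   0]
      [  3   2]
Each vertex is the intersection of two constraint boundaries that also satisfies all remaining constraints:
  x = 0 and y = 0 → (0, 0)
  x = 10 and 3x + 2y = 30 → (10, 0)
  y = 10 and 3x + 2y = 30 → (3.333, 10)
  y = 10 and x = 0 → (0, 10)

Vertices: (0, 0), (10, 0), (3.333, 10), (0, 10)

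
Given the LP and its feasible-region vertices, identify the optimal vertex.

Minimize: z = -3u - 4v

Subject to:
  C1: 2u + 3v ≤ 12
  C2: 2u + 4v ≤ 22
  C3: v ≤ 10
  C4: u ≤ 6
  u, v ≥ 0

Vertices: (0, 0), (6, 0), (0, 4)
Evaluating z = -3u - 4v at each vertex:
  (0, 0): z = 0
  (6, 0): z = -18
  (0, 4): z = -16

The smallest value is z = -18, attained at (6, 0).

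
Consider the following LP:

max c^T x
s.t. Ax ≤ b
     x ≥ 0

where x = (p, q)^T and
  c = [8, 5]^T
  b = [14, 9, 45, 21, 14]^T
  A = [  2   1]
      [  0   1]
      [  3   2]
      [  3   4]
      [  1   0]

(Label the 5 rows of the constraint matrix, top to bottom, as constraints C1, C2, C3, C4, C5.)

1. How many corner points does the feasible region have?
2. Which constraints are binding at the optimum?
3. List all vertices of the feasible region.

1. 3
2. C1, C4, q ≥ 0
3. (0, 0), (7, 0), (0, 5.25)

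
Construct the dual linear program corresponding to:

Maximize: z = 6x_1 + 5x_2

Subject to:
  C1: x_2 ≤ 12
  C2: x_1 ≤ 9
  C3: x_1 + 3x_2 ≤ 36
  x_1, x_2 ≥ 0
Minimize: z = 12y1 + 9y2 + 36y3

Subject to:
  C1: -y2 - y3 ≤ -6
  C2: -y1 - 3y3 ≤ -5
  y1, y2, y3 ≥ 0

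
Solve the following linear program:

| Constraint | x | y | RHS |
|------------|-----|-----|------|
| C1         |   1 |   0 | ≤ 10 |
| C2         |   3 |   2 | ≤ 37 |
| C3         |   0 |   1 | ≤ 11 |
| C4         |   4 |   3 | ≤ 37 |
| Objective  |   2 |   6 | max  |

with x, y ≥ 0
x = 1, y = 11, z = 68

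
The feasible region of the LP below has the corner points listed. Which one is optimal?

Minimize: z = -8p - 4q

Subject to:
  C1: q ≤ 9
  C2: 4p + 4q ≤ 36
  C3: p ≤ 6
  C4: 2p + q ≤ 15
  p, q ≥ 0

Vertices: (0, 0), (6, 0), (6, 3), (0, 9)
Evaluating z = -8p - 4q at each vertex:
  (0, 0): z = 0
  (6, 0): z = -48
  (6, 3): z = -60
  (0, 9): z = -36

The smallest value is z = -60, attained at (6, 3).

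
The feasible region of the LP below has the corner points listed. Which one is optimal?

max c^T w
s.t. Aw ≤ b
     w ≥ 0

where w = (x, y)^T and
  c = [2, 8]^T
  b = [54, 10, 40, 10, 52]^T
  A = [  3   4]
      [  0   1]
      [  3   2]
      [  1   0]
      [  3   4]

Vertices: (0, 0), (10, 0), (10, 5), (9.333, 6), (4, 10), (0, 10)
(4, 10) with z = 88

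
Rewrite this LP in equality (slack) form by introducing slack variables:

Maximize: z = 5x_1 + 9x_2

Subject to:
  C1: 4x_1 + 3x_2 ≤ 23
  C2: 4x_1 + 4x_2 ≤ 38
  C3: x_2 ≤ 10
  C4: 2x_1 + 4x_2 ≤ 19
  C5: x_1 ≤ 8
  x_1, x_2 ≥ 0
max z = 5x_1 + 9x_2

s.t.
  4x_1 + 3x_2 + s1 = 23
  4x_1 + 4x_2 + s2 = 38
  x_2 + s3 = 10
  2x_1 + 4x_2 + s4 = 19
  x_1 + s5 = 8
  x_1, x_2, s1, s2, s3, s4, s5 ≥ 0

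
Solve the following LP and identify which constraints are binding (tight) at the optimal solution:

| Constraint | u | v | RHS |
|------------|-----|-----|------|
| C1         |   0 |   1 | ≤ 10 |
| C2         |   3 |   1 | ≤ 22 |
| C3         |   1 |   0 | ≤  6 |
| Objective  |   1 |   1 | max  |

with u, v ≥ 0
Optimal: u = 4, v = 10
Slack at optimum:
  C1: slack = 0 (binding)
  C2: slack = 0 (binding)
  C3: slack = 2
  u ≥ 0: u = 4
  v ≥ 0: v = 10
Binding constraints: C1, C2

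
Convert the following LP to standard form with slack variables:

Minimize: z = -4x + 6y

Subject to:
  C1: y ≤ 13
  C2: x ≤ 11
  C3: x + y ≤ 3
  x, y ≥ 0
min z = -4x + 6y

s.t.
  y + s1 = 13
  x + s2 = 11
  x + y + s3 = 3
  x, y, s1, s2, s3 ≥ 0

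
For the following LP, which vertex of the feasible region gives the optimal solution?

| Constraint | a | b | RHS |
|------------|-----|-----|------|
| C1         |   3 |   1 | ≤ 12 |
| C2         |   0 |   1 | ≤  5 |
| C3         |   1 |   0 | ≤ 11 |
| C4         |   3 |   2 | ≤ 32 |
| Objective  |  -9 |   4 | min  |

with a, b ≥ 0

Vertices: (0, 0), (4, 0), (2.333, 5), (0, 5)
(4, 0) with z = -36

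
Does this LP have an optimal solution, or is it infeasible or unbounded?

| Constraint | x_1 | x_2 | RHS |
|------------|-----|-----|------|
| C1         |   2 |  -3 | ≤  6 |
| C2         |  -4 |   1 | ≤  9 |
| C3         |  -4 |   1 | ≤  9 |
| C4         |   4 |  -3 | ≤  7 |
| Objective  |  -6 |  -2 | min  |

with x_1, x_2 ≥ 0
Feasible point: (0, 0) satisfies every constraint, so the LP is feasible.
Direction d = (1, 4): for each constraint row a, a·d ≤ 0 —
  (2)(1) + (-3)(4) = -10 ≤ 0
  (-4)(1) + (1)(4) = 0 ≤ 0
  (-4)(1) + (1)(4) = 0 ≤ 0
  (4)(1) + (-3)(4) = -8 ≤ 0
and d ≥ 0, so (0, 0) + t·d stays feasible for every t ≥ 0. Along this ray z = -6x_1 - 2x_2 changes by -14 per unit t, so z → −∞.

Unbounded: there is a feasible ray along which z → −∞.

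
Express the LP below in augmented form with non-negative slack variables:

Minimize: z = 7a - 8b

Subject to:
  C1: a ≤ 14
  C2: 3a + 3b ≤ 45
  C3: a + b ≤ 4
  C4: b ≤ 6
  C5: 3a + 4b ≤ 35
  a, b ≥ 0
min z = 7a - 8b

s.t.
  a + s1 = 14
  3a + 3b + s2 = 45
  a + b + s3 = 4
  b + s4 = 6
  3a + 4b + s5 = 35
  a, b, s1, s2, s3, s4, s5 ≥ 0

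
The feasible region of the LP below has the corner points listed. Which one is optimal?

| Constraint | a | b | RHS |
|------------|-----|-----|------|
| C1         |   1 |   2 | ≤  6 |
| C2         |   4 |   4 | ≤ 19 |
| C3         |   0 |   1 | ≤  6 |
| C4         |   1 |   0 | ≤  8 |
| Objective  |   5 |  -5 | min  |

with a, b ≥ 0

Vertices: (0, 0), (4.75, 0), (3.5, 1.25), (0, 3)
Evaluating z = 5a - 5b at each vertex:
  (0, 0): z = 0
  (4.75, 0): z = 23.75
  (3.5, 1.25): z = 11.25
  (0, 3): z = -15

The smallest value is z = -15, attained at (0, 3).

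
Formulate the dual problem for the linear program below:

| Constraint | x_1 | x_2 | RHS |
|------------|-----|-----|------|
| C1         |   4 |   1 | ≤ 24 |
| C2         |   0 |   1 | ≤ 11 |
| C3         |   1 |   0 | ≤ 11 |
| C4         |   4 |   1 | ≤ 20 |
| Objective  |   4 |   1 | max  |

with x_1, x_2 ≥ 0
Minimize: z = 24y1 + 11y2 + 11y3 + 20y4

Subject to:
  C1: -4y1 - y3 - 4y4 ≤ -4
  C2: -y1 - y2 - y4 ≤ -1
  y1, y2, y3, y4 ≥ 0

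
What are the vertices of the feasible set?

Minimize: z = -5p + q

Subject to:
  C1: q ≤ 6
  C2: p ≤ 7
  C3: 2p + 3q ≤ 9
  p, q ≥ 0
Each vertex is the intersection of two constraint boundaries that also satisfies all remaining constraints:
  p = 0 and q = 0 → (0, 0)
  2p + 3q = 9 and q = 0 → (4.5, 0)
  2p + 3q = 9 and p = 0 → (0, 3)

Vertices: (0, 0), (4.5, 0), (0, 3)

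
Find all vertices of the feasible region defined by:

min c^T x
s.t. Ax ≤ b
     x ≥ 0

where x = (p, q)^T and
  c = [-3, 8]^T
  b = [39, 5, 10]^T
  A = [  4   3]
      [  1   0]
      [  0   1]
Each vertex is the intersection of two constraint boundaries that also satisfies all remaining constraints:
  p = 0 and q = 0 → (0, 0)
  p = 5 and q = 0 → (5, 0)
  4p + 3q = 39 and p = 5 → (5, 6.333)
  4p + 3q = 39 and q = 10 → (2.25, 10)
  q = 10 and p = 0 → (0, 10)

Vertices: (0, 0), (5, 0), (5, 6.333), (2.25, 10), (0, 10)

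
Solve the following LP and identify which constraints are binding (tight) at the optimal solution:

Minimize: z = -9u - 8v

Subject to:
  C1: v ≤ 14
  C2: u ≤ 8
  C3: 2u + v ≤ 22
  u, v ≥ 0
Optimal: u = 4, v = 14
Binding: C1, C3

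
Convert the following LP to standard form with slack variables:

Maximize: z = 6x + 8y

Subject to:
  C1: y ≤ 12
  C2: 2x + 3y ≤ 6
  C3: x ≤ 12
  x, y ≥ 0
max z = 6x + 8y

s.t.
  y + s1 = 12
  2x + 3y + s2 = 6
  x + s3 = 12
  x, y, s1, s2, s3 ≥ 0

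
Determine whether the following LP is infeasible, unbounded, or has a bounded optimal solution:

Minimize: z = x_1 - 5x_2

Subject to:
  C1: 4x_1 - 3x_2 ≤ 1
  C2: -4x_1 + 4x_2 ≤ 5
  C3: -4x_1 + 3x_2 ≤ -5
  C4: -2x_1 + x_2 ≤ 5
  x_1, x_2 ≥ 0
C1 requires 4x_1 - 3x_2 ≤ 1, while C3 (-4x_1 + 3x_2 ≤ -5) is equivalent to 4x_1 - 3x_2 ≥ 5. Together they would need 5 ≤ 4x_1 - 3x_2 ≤ 1, which is impossible since 5 > 1. No point satisfies all constraints.

Infeasible: no point satisfies all constraints simultaneously.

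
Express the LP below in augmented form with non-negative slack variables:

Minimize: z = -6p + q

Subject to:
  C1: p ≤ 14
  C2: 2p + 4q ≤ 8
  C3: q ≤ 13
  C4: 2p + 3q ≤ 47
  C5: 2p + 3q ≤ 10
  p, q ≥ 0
min z = -6p + q

s.t.
  p + s1 = 14
  2p + 4q + s2 = 8
  q + s3 = 13
  2p + 3q + s4 = 47
  2p + 3q + s5 = 10
  p, q, s1, s2, s3, s4, s5 ≥ 0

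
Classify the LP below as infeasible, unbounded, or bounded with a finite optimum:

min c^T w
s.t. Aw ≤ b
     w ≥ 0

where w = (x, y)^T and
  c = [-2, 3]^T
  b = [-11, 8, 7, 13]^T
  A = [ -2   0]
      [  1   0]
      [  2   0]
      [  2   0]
One constraint requires 2x ≤ 7, while the constraint -2x ≤ -11 is equivalent to 2x ≥ 11. Together they would need 11 ≤ 2x ≤ 7, which is impossible since 11 > 7. No point satisfies all constraints.

The feasible region is empty; the LP is infeasible.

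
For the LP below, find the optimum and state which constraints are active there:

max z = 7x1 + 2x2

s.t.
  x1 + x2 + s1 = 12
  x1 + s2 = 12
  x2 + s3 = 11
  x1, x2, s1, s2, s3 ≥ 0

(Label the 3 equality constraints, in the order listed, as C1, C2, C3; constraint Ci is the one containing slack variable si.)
Optimal: x1 = 12, x2 = 0
Slack at optimum:
  C1: slack = 0 (binding)
  C2: slack = 0 (binding)
  C3: slack = 11
  x1 ≥ 0: x1 = 12
  x2 ≥ 0: x2 = 0 (binding)
Binding constraints: C1, C2, x2 ≥ 0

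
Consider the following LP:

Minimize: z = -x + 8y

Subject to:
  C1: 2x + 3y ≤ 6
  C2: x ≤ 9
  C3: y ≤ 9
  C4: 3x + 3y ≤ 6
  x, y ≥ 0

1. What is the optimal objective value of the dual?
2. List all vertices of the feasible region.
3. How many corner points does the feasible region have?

1. -2 (by strong duality, equal to the primal optimum)
2. (0, 0), (2, 0), (0, 2)
3. 3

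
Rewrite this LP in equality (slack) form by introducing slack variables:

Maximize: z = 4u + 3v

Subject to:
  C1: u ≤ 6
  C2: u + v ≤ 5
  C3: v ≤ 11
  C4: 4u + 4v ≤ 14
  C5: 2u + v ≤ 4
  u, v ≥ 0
max z = 4u + 3v

s.t.
  u + s1 = 6
  u + v + s2 = 5
  v + s3 = 11
  4u + 4v + s4 = 14
  2u + v + s5 = 4
  u, v, s1, s2, s3, s4, s5 ≥ 0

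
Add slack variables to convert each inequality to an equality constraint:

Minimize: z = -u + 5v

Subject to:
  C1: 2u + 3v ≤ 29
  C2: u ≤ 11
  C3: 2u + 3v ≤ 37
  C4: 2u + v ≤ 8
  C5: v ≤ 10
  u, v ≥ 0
min z = -u + 5v

s.t.
  2u + 3v + s1 = 29
  u + s2 = 11
  2u + 3v + s3 = 37
  2u + v + s4 = 8
  v + s5 = 10
  u, v, s1, s2, s3, s4, s5 ≥ 0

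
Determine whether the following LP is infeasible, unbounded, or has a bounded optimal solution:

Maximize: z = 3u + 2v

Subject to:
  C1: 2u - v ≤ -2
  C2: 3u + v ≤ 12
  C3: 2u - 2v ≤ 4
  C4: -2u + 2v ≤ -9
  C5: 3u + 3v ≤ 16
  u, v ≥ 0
C3 requires 2u - 2v ≤ 4, while C4 (-2u + 2v ≤ -9) is equivalent to 2u - 2v ≥ 9. Together they would need 9 ≤ 2u - 2v ≤ 4, which is impossible since 9 > 4. No point satisfies all constraints.

Infeasible — the constraint set is empty.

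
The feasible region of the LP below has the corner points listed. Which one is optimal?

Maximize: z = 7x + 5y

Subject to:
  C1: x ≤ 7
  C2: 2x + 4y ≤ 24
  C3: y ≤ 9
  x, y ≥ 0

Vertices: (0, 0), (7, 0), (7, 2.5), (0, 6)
Evaluating z = 7x + 5y at each vertex:
  (0, 0): z = 0
  (7, 0): z = 49
  (7, 2.5): z = 61.5
  (0, 6): z = 30

The largest value is z = 61.5, attained at (7, 2.5).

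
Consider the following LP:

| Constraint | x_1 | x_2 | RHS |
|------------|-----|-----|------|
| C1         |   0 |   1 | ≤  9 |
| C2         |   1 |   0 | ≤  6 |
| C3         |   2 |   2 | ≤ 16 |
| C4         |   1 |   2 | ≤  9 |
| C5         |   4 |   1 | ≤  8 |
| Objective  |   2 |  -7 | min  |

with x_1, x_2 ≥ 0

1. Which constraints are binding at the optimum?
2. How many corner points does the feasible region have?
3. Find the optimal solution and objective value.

1. C4, x_1 ≥ 0
2. 4
3. x_1 = 0, x_2 = 4.5, z = -31.5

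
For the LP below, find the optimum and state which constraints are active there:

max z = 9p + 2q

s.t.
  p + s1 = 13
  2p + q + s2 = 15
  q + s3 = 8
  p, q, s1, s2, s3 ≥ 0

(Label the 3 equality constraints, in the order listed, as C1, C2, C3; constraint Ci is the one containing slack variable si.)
Optimal: p = 7.5, q = 0
Slack at optimum:
  C1: slack = 5.5
  C2: slack = 0 (binding)
  C3: slack = 8
  p ≥ 0: p = 7.5
  q ≥ 0: q = 0 (binding)
Binding constraints: C2, q ≥ 0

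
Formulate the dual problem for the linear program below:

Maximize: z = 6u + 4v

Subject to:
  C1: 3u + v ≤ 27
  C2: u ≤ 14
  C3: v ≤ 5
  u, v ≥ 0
Minimize: z = 27y1 + 14y2 + 5y3

Subject to:
  C1: -3y1 - y2 ≤ -6
  C2: -y1 - y3 ≤ -4
  y1, y2, y3 ≥ 0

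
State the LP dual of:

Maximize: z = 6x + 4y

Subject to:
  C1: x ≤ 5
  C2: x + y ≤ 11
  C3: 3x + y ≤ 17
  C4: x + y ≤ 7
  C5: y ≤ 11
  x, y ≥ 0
Minimize: z = 5y1 + 11y2 + 17y3 + 7y4 + 11y5

Subject to:
  C1: -y1 - y2 - 3y3 - y4 ≤ -6
  C2: -y2 - y3 - y4 - y5 ≤ -4
  y1, y2, y3, y4, y5 ≥ 0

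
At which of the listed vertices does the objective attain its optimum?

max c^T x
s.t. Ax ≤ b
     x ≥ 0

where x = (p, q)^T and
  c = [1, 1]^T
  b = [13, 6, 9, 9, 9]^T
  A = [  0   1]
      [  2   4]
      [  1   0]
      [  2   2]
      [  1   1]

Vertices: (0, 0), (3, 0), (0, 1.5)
Evaluating z = p + q at each vertex:
  (0, 0): z = 0
  (3, 0): z = 3
  (0, 1.5): z = 1.5

The largest value is z = 3, attained at (3, 0).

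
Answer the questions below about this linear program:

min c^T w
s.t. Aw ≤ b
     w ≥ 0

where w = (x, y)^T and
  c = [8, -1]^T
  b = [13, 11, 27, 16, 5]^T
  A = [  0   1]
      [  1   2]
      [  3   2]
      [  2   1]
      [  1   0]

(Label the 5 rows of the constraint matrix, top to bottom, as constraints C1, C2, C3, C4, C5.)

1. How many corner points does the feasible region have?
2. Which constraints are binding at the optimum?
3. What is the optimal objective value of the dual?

1. 4
2. C2, x ≥ 0
3. -5.5 (by strong duality, equal to the primal optimum)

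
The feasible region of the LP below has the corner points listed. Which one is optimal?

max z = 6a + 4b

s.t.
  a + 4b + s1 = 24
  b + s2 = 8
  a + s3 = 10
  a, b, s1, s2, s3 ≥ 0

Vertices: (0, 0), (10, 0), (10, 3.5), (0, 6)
(10, 3.5) with z = 74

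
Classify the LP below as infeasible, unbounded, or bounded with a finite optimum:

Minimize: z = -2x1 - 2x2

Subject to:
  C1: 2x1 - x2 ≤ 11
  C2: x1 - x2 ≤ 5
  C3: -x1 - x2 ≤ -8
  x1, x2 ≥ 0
Feasible point: (0, 8) satisfies every constraint, so the LP is feasible.
Direction d = (0, 1): for each constraint row a, a·d ≤ 0 —
  (2)(0) + (-1)(1) = -1 ≤ 0
  (1)(0) + (-1)(1) = -1 ≤ 0
  (-1)(0) + (-1)(1) = -1 ≤ 0
and d ≥ 0, so (0, 8) + t·d stays feasible for every t ≥ 0. Along this ray z = -2x1 - 2x2 changes by -2 per unit t, so z → −∞.

Unbounded: there is a feasible ray along which z → −∞.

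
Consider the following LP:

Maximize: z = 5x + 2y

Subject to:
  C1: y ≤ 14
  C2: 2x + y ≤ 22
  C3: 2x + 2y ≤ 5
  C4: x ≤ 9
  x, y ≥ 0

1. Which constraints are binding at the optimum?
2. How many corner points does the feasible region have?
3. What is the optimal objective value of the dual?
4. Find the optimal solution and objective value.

1. C3, y ≥ 0
2. 3
3. 12.5 (by strong duality, equal to the primal optimum)
4. x = 2.5, y = 0, z = 12.5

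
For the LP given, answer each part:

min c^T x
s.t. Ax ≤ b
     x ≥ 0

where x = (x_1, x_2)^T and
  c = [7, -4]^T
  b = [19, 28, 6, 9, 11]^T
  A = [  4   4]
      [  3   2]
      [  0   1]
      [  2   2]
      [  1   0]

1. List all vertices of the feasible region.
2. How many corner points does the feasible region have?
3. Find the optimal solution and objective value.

1. (0, 0), (4.5, 0), (0, 4.5)
2. 3
3. x_1 = 0, x_2 = 4.5, z = -18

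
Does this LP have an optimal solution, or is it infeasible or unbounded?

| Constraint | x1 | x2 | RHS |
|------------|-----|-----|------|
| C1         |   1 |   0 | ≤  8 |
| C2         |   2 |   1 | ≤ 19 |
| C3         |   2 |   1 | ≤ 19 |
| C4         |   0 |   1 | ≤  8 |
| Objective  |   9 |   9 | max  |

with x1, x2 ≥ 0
The point (5.5, 8) satisfies every constraint, so the LP is feasible; the constraints give x1 ≤ 8 and x2 ≤ 8, which with x1, x2 ≥ 0 keep the feasible region inside a bounded box. A feasible, bounded LP attains a finite optimum at a vertex.

Bounded optimum: z* = 121.5 at (5.5, 8).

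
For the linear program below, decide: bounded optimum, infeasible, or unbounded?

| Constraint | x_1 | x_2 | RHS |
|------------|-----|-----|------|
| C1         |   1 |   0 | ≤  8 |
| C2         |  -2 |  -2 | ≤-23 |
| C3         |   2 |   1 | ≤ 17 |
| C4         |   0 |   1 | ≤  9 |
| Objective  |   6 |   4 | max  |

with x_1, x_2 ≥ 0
The point (4, 9) satisfies every constraint, so the LP is feasible; the constraints give x_1 ≤ 8 and x_2 ≤ 9, which with x_1, x_2 ≥ 0 keep the feasible region inside a bounded box. A feasible, bounded LP attains a finite optimum at a vertex.

Evaluating z = 6x_1 + 4x_2 at each vertex:
  (5.5, 6): z = 57
  (4, 9): z = 60
  (2.5, 9): z = 51

The LP has an optimal solution: (4, 9) with z = 60.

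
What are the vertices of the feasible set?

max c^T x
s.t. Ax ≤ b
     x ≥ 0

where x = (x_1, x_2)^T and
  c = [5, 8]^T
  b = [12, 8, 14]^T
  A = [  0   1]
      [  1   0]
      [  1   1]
Each vertex is the intersection of two constraint boundaries that also satisfies all remaining constraints:
  x_1 = 0 and x_2 = 0 → (0, 0)
  x_1 = 8 and x_2 = 0 → (8, 0)
  x_1 = 8 and x_1 + x_2 = 14 → (8, 6)
  x_2 = 12 and x_1 + x_2 = 14 → (2, 12)
  x_2 = 12 and x_1 = 0 → (0, 12)

Vertices: (0, 0), (8, 0), (8, 6), (2, 12), (0, 12)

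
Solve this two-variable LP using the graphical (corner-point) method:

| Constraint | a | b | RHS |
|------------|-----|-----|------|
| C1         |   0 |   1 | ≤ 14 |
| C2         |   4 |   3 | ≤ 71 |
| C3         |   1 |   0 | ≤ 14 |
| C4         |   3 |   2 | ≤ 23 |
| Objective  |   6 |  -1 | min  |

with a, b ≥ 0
Each vertex is the intersection of two constraint boundaries that also satisfies all remaining constraints:
  a = 0 and b = 0 → (0, 0)
  3a + 2b = 23 and b = 0 → (7.667, 0)
  3a + 2b = 23 and a = 0 → (0, 11.5)

Evaluating z = 6a - b at each vertex:
  (0, 0): z = 0
  (7.667, 0): z = 46
  (0, 11.5): z = -11.5

The minimum is at (0, 11.5) with z = -11.5.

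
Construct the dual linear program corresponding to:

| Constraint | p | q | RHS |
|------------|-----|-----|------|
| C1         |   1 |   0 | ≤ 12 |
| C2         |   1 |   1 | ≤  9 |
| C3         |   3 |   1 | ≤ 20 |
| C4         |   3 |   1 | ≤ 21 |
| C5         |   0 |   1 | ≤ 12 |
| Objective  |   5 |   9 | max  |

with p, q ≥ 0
Minimize: z = 12y1 + 9y2 + 20y3 + 21y4 + 12y5

Subject to:
  C1: -y1 - y2 - 3y3 - 3y4 ≤ -5
  C2: -y2 - y3 - y4 - y5 ≤ -9
  y1, y2, y3, y4, y5 ≥ 0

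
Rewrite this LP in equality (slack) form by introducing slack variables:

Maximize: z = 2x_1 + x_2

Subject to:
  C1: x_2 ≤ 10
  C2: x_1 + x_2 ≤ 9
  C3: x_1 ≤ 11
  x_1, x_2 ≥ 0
max z = 2x_1 + x_2

s.t.
  x_2 + s1 = 10
  x_1 + x_2 + s2 = 9
  x_1 + s3 = 11
  x_1, x_2, s1, s2, s3 ≥ 0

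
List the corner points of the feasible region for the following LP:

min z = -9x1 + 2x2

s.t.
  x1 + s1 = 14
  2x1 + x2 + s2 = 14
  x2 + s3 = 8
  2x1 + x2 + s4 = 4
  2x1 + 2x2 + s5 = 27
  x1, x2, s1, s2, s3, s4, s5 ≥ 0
Each vertex is the intersection of two constraint boundaries that also satisfies all remaining constraints:
  x1 = 0 and x2 = 0 → (0, 0)
  2x1 + x2 = 4 and x2 = 0 → (2, 0)
  2x1 + x2 = 4 and x1 = 0 → (0, 4)

Vertices: (0, 0), (2, 0), (0, 4)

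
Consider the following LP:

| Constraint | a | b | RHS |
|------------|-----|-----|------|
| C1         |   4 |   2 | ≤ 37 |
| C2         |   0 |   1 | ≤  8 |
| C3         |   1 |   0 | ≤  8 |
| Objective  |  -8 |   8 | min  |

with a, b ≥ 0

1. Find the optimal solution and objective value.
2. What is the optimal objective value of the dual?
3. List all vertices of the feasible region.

1. a = 8, b = 0, z = -64
2. -64 (by strong duality, equal to the primal optimum)
3. (0, 0), (8, 0), (8, 2.5), (5.25, 8), (0, 8)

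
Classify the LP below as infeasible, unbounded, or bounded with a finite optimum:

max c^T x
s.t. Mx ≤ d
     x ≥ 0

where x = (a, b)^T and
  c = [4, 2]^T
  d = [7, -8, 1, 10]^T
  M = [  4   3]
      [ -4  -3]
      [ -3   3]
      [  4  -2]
One constraint requires 4a + 3b ≤ 7, while the constraint -4a - 3b ≤ -8 is equivalent to 4a + 3b ≥ 8. Together they would need 8 ≤ 4a + 3b ≤ 7, which is impossible since 8 > 7. No point satisfies all constraints.

Infeasible: no point satisfies all constraints simultaneously.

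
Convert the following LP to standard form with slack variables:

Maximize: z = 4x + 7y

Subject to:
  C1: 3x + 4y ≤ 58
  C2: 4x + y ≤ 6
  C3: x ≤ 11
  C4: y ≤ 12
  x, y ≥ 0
max z = 4x + 7y

s.t.
  3x + 4y + s1 = 58
  4x + y + s2 = 6
  x + s3 = 11
  y + s4 = 12
  x, y, s1, s2, s3, s4 ≥ 0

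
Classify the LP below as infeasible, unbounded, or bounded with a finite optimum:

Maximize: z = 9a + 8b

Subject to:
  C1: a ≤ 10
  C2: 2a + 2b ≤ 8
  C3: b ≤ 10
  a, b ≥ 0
The point (4, 0) satisfies every constraint, so the LP is feasible; the constraints give a ≤ 10 and b ≤ 10, which with a, b ≥ 0 keep the feasible region inside a bounded box. A feasible, bounded LP attains a finite optimum at a vertex.

Evaluating z = 9a + 8b at each vertex:
  (0, 0): z = 0
  (4, 0): z = 36
  (0, 4): z = 32

The LP has an optimal solution: (4, 0) with z = 36.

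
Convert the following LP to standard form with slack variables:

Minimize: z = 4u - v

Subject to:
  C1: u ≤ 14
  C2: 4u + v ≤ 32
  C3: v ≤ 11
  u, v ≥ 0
min z = 4u - v

s.t.
  u + s1 = 14
  4u + v + s2 = 32
  v + s3 = 11
  u, v, s1, s2, s3 ≥ 0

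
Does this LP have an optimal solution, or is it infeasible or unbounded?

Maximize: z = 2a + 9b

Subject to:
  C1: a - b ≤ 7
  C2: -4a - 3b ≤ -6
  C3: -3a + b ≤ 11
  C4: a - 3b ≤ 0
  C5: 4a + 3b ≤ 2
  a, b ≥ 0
C5 requires 4a + 3b ≤ 2, while C2 (-4a - 3b ≤ -6) is equivalent to 4a + 3b ≥ 6. Together they would need 6 ≤ 4a + 3b ≤ 2, which is impossible since 6 > 2. No point satisfies all constraints.

Infeasible: no point satisfies all constraints simultaneously.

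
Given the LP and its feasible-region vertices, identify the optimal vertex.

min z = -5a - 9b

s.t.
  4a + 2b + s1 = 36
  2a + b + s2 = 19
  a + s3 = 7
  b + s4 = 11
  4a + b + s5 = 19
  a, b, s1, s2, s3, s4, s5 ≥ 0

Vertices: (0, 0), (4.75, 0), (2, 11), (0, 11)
(2, 11) with z = -109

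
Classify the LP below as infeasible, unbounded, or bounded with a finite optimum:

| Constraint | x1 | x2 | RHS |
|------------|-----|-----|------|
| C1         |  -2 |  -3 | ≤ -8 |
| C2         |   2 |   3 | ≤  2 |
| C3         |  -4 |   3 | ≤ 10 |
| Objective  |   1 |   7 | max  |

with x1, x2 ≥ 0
C2 requires 2x1 + 3x2 ≤ 2, while C1 (-2x1 - 3x2 ≤ -8) is equivalent to 2x1 + 3x2 ≥ 8. Together they would need 8 ≤ 2x1 + 3x2 ≤ 2, which is impossible since 8 > 2. No point satisfies all constraints.

Infeasible — the constraint set is empty.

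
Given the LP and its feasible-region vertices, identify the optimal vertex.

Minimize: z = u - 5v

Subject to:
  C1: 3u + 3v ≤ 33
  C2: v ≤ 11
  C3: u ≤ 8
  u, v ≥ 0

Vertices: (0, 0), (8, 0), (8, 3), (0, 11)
Evaluating z = u - 5v at each vertex:
  (0, 0): z = 0
  (8, 0): z = 8
  (8, 3): z = -7
  (0, 11): z = -55

The smallest value is z = -55, attained at (0, 11).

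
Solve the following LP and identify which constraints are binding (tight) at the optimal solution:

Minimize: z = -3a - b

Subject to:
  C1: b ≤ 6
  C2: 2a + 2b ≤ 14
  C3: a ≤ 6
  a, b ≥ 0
Optimal: a = 6, b = 1
Slack at optimum:
  C1: slack = 5
  C2: slack = 0 (binding)
  C3: slack = 0 (binding)
  a ≥ 0: a = 6
  b ≥ 0: b = 1
Binding constraints: C2, C3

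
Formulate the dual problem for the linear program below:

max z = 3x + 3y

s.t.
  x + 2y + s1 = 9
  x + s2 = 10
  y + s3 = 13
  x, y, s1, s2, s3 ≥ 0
Minimize: z = 9y1 + 10y2 + 13y3

Subject to:
  C1: -y1 - y2 ≤ -3
  C2: -2y1 - y3 ≤ -3
  y1, y2, y3 ≥ 0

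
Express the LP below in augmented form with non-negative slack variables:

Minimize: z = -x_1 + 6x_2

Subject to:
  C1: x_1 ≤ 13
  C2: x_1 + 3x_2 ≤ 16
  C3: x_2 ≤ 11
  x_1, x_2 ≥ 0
min z = -x_1 + 6x_2

s.t.
  x_1 + s1 = 13
  x_1 + 3x_2 + s2 = 16
  x_2 + s3 = 11
  x_1, x_2, s1, s2, s3 ≥ 0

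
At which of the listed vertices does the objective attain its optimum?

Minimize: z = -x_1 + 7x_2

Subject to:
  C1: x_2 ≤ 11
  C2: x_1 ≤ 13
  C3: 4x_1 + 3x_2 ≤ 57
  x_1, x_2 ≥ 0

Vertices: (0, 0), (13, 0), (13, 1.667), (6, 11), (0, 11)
Evaluating z = -x_1 + 7x_2 at each vertex:
  (0, 0): z = 0
  (13, 0): z = -13
  (13, 1.667): z = -1.333
  (6, 11): z = 71
  (0, 11): z = 77

The smallest value is z = -13, attained at (13, 0).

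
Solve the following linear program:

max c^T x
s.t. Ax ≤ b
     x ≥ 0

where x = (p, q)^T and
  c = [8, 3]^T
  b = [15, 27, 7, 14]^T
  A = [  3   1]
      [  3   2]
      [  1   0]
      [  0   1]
Each vertex is the intersection of two constraint boundaries that also satisfies all remaining constraints:
  p = 0 and q = 0 → (0, 0)
  3p + q = 15 and q = 0 → (5, 0)
  3p + q = 15 and 3p + 2q = 27 → (1, 12)
  3p + 2q = 27 and p = 0 → (0, 13.5)

Evaluating z = 8p + 3q at each vertex:
  (0, 0): z = 0
  (5, 0): z = 40
  (1, 12): z = 44
  (0, 13.5): z = 40.5

The maximum is at (1, 12) with z = 44.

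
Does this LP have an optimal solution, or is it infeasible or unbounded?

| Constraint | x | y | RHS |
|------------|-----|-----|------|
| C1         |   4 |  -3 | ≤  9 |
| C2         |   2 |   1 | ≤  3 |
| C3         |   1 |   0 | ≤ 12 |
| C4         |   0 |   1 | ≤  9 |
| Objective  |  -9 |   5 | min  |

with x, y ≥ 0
The point (1.5, 0) satisfies every constraint, so the LP is feasible; the constraints give x ≤ 12 and y ≤ 9, which with x, y ≥ 0 keep the feasible region inside a bounded box. A feasible, bounded LP attains a finite optimum at a vertex.

Evaluating z = -9x + 5y at each vertex:
  (0, 0): z = 0
  (1.5, 0): z = -13.5
  (0, 3): z = 15

The LP has an optimal solution: (1.5, 0) with z = -13.5.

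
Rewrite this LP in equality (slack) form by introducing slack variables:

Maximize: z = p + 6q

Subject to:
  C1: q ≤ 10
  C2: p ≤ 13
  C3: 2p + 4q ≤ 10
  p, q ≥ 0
max z = p + 6q

s.t.
  q + s1 = 10
  p + s2 = 13
  2p + 4q + s3 = 10
  p, q, s1, s2, s3 ≥ 0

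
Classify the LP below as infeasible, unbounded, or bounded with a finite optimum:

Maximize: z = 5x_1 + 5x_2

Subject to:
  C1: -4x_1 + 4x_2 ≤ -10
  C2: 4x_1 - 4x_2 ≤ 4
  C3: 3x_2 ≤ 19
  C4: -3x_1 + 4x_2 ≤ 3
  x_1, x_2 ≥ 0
C2 requires 4x_1 - 4x_2 ≤ 4, while C1 (-4x_1 + 4x_2 ≤ -10) is equivalent to 4x_1 - 4x_2 ≥ 10. Together they would need 10 ≤ 4x_1 - 4x_2 ≤ 4, which is impossible since 10 > 4. No point satisfies all constraints.

The feasible region is empty; the LP is infeasible.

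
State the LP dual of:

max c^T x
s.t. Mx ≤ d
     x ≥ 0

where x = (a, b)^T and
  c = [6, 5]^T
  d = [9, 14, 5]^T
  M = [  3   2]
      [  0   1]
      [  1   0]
Minimize: z = 9y1 + 14y2 + 5y3

Subject to:
  C1: -3y1 - y3 ≤ -6
  C2: -2y1 - y2 ≤ -5
  y1, y2, y3 ≥ 0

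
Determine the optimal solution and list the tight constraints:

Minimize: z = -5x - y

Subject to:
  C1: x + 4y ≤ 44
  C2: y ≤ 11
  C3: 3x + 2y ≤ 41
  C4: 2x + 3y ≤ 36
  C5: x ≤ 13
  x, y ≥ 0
Optimal: x = 13, y = 1
Slack at optimum:
  C1: slack = 27
  C2: slack = 10
  C3: slack = 0 (binding)
  C4: slack = 7
  C5: slack = 0 (binding)
  x ≥ 0: x = 13
  y ≥ 0: y = 1
Binding constraints: C3, C5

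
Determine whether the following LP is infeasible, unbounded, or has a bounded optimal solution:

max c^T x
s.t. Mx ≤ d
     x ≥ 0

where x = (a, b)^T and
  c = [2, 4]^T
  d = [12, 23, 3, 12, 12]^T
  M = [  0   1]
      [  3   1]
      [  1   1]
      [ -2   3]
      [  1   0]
The point (0, 3) satisfies every constraint, so the LP is feasible; the constraints give a ≤ 12 and b ≤ 12, which with a, b ≥ 0 keep the feasible region inside a bounded box. A feasible, bounded LP attains a finite optimum at a vertex.

Evaluating z = 2a + 4b at each vertex:
  (0, 0): z = 0
  (3, 0): z = 6
  (0, 3): z = 12

Bounded optimum: z* = 12 at (0, 3).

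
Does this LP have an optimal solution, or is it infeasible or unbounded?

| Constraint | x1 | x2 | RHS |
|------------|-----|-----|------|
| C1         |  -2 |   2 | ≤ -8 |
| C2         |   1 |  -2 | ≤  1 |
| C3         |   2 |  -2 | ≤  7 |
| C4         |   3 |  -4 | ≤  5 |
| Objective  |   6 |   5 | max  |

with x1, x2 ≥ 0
C3 requires 2x1 - 2x2 ≤ 7, while C1 (-2x1 + 2x2 ≤ -8) is equivalent to 2x1 - 2x2 ≥ 8. Together they would need 8 ≤ 2x1 - 2x2 ≤ 7, which is impossible since 8 > 7. No point satisfies all constraints.

The feasible region is empty; the LP is infeasible.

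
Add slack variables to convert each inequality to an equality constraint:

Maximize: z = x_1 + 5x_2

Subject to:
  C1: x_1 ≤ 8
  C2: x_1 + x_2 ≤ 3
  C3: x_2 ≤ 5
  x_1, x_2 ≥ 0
max z = x_1 + 5x_2

s.t.
  x_1 + s1 = 8
  x_1 + x_2 + s2 = 3
  x_2 + s3 = 5
  x_1, x_2, s1, s2, s3 ≥ 0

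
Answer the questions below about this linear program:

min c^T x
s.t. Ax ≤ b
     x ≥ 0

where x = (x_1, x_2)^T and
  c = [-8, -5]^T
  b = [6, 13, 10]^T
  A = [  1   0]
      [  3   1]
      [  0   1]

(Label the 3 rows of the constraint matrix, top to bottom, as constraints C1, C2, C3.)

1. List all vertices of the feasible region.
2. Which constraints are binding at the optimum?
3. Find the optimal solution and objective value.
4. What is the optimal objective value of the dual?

1. (0, 0), (4.333, 0), (1, 10), (0, 10)
2. C2, C3
3. x_1 = 1, x_2 = 10, z = -58
4. -58 (by strong duality, equal to the primal optimum)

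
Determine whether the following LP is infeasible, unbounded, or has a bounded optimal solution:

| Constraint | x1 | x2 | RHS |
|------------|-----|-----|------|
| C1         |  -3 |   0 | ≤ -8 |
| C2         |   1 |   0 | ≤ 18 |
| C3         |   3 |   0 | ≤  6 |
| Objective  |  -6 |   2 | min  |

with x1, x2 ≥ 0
C3 requires 3x1 ≤ 6, while C1 (-3x1 ≤ -8) is equivalent to 3x1 ≥ 8. Together they would need 8 ≤ 3x1 ≤ 6, which is impossible since 8 > 6. No point satisfies all constraints.

Infeasible — the constraint set is empty.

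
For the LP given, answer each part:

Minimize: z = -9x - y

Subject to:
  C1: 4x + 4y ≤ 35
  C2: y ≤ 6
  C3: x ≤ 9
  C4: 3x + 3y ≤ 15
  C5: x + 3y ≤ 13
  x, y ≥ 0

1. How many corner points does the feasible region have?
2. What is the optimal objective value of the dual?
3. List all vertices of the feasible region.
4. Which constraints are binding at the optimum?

1. 4
2. -45 (by strong duality, equal to the primal optimum)
3. (0, 0), (5, 0), (1, 4), (0, 4.333)
4. C4, y ≥ 0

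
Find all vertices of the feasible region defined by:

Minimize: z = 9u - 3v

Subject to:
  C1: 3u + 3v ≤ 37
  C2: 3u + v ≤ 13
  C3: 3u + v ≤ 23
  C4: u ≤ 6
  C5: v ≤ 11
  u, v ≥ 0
Each vertex is the intersection of two constraint boundaries that also satisfies all remaining constraints:
  u = 0 and v = 0 → (0, 0)
  3u + v = 13 and v = 0 → (4.333, 0)
  3u + v = 13 and v = 11 → (0.6667, 11)
  v = 11 and u = 0 → (0, 11)

Vertices: (0, 0), (4.333, 0), (0.6667, 11), (0, 11)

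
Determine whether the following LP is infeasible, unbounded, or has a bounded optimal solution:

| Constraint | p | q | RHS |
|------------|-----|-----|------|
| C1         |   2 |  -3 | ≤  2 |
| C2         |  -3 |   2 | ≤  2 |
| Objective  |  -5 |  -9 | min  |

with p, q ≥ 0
Feasible point: (0, 0) satisfies every constraint, so the LP is feasible.
Direction d = (1, 1): for each constraint row a, a·d ≤ 0 —
  (2)(1) + (-3)(1) = -1 ≤ 0
  (-3)(1) + (2)(1) = -1 ≤ 0
and d ≥ 0, so (0, 0) + t·d stays feasible for every t ≥ 0. Along this ray z = -5p - 9q changes by -14 per unit t, so z → −∞.

Unbounded: there is a feasible ray along which z → −∞.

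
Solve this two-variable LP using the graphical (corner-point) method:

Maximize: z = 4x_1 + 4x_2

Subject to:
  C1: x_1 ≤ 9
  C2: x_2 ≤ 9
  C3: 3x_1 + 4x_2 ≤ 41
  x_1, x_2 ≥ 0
Each vertex is the intersection of two constraint boundaries that also satisfies all remaining constraints:
  x_1 = 0 and x_2 = 0 → (0, 0)
  x_1 = 9 and x_2 = 0 → (9, 0)
  x_1 = 9 and 3x_1 + 4x_2 = 41 → (9, 3.5)
  x_2 = 9 and 3x_1 + 4x_2 = 41 → (1.667, 9)
  x_2 = 9 and x_1 = 0 → (0, 9)

Evaluating z = 4x_1 + 4x_2 at each vertex:
  (0, 0): z = 0
  (9, 0): z = 36
  (9, 3.5): z = 50
  (1.667, 9): z = 42.67
  (0, 9): z = 36

The maximum is at (9, 3.5) with z = 50.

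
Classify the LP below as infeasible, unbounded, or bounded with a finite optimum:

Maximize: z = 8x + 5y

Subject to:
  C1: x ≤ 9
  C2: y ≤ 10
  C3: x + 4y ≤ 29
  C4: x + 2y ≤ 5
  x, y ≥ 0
The point (5, 0) satisfies every constraint, so the LP is feasible; the constraints give x ≤ 9 and y ≤ 10, which with x, y ≥ 0 keep the feasible region inside a bounded box. A feasible, bounded LP attains a finite optimum at a vertex.

Evaluating z = 8x + 5y at each vertex:
  (0, 0): z = 0
  (5, 0): z = 40
  (0, 2.5): z = 12.5

Bounded optimum: z* = 40 at (5, 0).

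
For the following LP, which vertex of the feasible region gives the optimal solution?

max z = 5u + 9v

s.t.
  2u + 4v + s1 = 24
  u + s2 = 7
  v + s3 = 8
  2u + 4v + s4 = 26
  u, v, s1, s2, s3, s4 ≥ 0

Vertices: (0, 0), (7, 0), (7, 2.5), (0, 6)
Evaluating z = 5u + 9v at each vertex:
  (0, 0): z = 0
  (7, 0): z = 35
  (7, 2.5): z = 57.5
  (0, 6): z = 54

The largest value is z = 57.5, attained at (7, 2.5).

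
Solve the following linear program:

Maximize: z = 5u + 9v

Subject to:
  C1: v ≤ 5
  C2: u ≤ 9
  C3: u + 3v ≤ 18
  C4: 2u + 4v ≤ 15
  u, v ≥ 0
Each vertex is the intersection of two constraint boundaries that also satisfies all remaining constraints:
  u = 0 and v = 0 → (0, 0)
  2u + 4v = 15 and v = 0 → (7.5, 0)
  2u + 4v = 15 and u = 0 → (0, 3.75)

Evaluating z = 5u + 9v at each vertex:
  (0, 0): z = 0
  (7.5, 0): z = 37.5
  (0, 3.75): z = 33.75

The maximum is at (7.5, 0) with z = 37.5.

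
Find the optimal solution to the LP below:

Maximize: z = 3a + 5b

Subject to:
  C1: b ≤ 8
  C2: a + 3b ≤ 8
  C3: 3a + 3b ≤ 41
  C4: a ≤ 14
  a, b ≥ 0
a = 8, b = 0, z = 24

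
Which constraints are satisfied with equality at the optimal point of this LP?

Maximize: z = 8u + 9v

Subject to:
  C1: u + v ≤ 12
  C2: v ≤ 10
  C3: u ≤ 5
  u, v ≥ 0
Optimal: u = 2, v = 10
Slack at optimum:
  C1: slack = 0 (binding)
  C2: slack = 0 (binding)
  C3: slack = 3
  u ≥ 0: u = 2
  v ≥ 0: v = 10
Binding constraints: C1, C2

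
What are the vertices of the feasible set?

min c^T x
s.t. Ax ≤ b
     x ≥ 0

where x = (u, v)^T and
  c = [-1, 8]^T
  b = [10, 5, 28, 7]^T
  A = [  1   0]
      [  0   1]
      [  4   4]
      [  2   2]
Each vertex is the intersection of two constraint boundaries that also satisfies all remaining constraints:
  u = 0 and v = 0 → (0, 0)
  2u + 2v = 7 and v = 0 → (3.5, 0)
  2u + 2v = 7 and u = 0 → (0, 3.5)

Vertices: (0, 0), (3.5, 0), (0, 3.5)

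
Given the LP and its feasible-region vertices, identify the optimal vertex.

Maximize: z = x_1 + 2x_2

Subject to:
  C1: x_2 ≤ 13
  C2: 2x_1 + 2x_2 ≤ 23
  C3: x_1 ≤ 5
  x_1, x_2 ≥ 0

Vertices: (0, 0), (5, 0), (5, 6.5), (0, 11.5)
Evaluating z = x_1 + 2x_2 at each vertex:
  (0, 0): z = 0
  (5, 0): z = 5
  (5, 6.5): z = 18
  (0, 11.5): z = 23

The largest value is z = 23, attained at (0, 11.5).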